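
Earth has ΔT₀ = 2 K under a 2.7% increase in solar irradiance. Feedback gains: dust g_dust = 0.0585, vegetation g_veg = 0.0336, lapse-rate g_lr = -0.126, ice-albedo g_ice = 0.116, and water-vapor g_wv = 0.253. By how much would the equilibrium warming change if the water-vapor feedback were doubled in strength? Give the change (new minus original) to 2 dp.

Original: g = 0.3351, ΔT = 2/(1−0.3351) = 3.0080 K.
With doubled water-vapor: g' = 0.5881, ΔT' = 2/(1−0.5881) = 4.8555 K.
Change = 4.8555 − 3.0080 = 1.85 K.

1.85 K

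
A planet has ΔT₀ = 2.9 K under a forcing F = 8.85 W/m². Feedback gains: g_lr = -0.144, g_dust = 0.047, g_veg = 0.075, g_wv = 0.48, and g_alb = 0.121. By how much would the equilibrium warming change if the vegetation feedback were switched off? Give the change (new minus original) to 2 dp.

Original: g = 0.579, ΔT = 2.9/(1−0.579) = 6.8884 K.
Without vegetation: g' = 0.504, ΔT' = 2.9/(1−0.504) = 5.8468 K.
Change = 5.8468 − 6.8884 = -1.04 K.

-1.04 K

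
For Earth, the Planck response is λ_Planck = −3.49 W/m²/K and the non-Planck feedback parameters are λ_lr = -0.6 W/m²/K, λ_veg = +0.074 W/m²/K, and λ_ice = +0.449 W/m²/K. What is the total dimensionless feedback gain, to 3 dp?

-0.022

Convert to gains: g_lr = -0.6/3.49 = -0.1719; g_veg = 0.074/3.49 = 0.0212; g_ice = 0.449/3.49 = 0.1287.
Total gain g = -0.022.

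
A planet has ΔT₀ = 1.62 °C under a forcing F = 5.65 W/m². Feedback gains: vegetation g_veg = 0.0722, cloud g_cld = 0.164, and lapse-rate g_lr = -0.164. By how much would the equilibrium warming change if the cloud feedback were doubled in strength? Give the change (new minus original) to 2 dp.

Original: g = 0.0722, ΔT = 1.62/(1−0.0722) = 1.7461 °C.
With doubled cloud: g' = 0.2362, ΔT' = 1.62/(1−0.2362) = 2.1210 °C.
Change = 2.1210 − 1.7461 = 0.37 °C.

0.37 °C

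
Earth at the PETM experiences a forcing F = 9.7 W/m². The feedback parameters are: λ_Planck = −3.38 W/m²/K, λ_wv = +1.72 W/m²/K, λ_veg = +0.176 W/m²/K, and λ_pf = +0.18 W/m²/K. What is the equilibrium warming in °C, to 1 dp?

Net feedback parameter λ = (−3.38) + (+1.72) + (+0.176) + (+0.18) = -1.304 W/m²/K.
ΔT = −F/λ = −9.7/(-1.304) = 7.4 °C.

7.4 °C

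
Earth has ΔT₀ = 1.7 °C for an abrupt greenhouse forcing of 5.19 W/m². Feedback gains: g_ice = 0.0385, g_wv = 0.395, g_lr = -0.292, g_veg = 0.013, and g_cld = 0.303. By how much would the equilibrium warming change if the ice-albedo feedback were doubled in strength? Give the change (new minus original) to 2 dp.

0.24 °C

Original: g = 0.4575, ΔT = 1.7/(1−0.4575) = 3.1336 °C.
With doubled ice-albedo: g' = 0.496, ΔT' = 1.7/(1−0.496) = 3.3730 °C.
Change = 3.3730 − 3.1336 = 0.24 °C.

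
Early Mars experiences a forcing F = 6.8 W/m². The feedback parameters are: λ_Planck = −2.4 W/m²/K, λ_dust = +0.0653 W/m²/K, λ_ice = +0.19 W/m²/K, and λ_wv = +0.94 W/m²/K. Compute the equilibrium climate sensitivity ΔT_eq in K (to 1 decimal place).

5.6 K

Net feedback parameter λ = (−2.4) + (+0.0653) + (+0.19) + (+0.94) = -1.2047 W/m²/K.
ΔT = −F/λ = −6.8/(-1.2047) = 5.6 K.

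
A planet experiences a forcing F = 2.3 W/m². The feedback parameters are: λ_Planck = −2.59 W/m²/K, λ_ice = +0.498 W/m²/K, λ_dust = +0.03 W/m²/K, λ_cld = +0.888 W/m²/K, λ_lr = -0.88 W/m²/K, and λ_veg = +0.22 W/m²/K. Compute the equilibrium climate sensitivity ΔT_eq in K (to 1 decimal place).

Net feedback parameter λ = (−2.59) + (+0.498) + (+0.03) + (+0.888) + (-0.88) + (+0.22) = -1.834 W/m²/K.
ΔT = −F/λ = −2.3/(-1.834) = 1.3 K.

1.3 K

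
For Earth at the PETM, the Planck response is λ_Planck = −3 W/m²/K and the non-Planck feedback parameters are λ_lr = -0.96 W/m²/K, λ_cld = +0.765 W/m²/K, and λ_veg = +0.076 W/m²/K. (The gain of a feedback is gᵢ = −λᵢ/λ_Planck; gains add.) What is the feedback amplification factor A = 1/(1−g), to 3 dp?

0.962

Convert to gains: g_lr = -0.96/3 = -0.32; g_cld = 0.765/3 = 0.255; g_veg = 0.076/3 = 0.02533.
Total gain g = -0.03967.
A = 1/(1 + 0.03967) = 0.962.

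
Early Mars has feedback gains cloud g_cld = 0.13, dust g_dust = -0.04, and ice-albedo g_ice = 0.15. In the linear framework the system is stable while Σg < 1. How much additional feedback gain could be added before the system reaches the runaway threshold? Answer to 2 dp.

Current total gain = 0.13 − 0.04 + 0.15 = 0.24.
Margin to runaway = 1 − 0.24 = 0.76.

0.76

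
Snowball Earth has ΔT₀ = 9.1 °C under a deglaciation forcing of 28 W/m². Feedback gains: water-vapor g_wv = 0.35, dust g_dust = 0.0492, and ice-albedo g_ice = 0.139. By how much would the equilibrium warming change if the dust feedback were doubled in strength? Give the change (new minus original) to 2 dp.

2.35 °C

Original: g = 0.5382, ΔT = 9.1/(1−0.5382) = 19.7055 °C.
With doubled dust: g' = 0.5874, ΔT' = 9.1/(1−0.5874) = 22.0553 °C.
Change = 22.0553 − 19.7055 = 2.35 °C.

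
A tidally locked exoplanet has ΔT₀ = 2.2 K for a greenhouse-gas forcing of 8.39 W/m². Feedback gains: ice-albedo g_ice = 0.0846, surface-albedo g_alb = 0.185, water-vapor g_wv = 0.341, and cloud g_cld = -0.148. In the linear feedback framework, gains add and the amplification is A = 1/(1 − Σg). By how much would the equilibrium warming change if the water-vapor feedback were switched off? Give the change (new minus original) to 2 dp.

Original: g = 0.4626, ΔT = 2.2/(1−0.4626) = 4.0938 K.
Without water-vapor: g' = 0.1216, ΔT' = 2.2/(1−0.1216) = 2.5046 K.
Change = 2.5046 − 4.0938 = -1.59 K.

-1.59 K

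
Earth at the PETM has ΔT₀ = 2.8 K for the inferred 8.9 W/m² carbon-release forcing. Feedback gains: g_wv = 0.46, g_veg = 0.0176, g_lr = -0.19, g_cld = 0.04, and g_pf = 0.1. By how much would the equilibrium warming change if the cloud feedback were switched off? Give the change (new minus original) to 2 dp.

Original: g = 0.4276, ΔT = 2.8/(1−0.4276) = 4.8917 K.
Without cloud: g' = 0.3876, ΔT' = 2.8/(1−0.3876) = 4.5722 K.
Change = 4.5722 − 4.8917 = -0.32 K.

-0.32 K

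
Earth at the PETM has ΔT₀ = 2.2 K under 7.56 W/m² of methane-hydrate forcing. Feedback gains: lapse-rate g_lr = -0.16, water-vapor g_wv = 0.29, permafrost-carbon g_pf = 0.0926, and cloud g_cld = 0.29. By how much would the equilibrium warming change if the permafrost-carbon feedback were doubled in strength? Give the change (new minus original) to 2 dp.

Original: g = 0.5126, ΔT = 2.2/(1−0.5126) = 4.5137 K.
With doubled permafrost-carbon: g' = 0.6052, ΔT' = 2.2/(1−0.6052) = 5.5724 K.
Change = 5.5724 − 4.5137 = 1.06 K.

1.06 K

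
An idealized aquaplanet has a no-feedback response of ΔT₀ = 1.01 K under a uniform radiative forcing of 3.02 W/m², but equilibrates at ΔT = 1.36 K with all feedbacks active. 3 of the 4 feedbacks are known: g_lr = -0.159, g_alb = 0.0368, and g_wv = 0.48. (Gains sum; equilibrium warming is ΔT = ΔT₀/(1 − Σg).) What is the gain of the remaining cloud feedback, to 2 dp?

-0.10

Amplification A = ΔT/ΔT₀ = 1.36/1.01 = 1.347.
Total gain g = 1 − 1/A = 1 − 1/1.347 = 0.2576.
Known gains sum to -0.159 + 0.0368 + 0.48 = 0.3578.
g_cld = 0.2576 − 0.3578 = -0.10.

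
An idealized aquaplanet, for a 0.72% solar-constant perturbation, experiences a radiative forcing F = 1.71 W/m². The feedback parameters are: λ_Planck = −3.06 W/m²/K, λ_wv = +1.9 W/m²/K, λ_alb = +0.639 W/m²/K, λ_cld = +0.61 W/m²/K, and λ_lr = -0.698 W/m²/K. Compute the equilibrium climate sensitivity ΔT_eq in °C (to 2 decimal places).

2.81 °C

Net feedback parameter λ = (−3.06) + (+1.9) + (+0.639) + (+0.61) + (-0.698) = -0.609 W/m²/K.
ΔT = −F/λ = −1.71/(-0.609) = 2.81 °C.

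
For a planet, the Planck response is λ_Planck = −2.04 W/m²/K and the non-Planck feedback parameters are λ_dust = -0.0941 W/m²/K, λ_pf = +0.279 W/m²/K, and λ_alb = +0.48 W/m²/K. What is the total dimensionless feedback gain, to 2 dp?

0.33

Convert to gains: g_dust = -0.0941/2.04 = -0.04613; g_pf = 0.279/2.04 = 0.1368; g_alb = 0.48/2.04 = 0.2353.
Total gain g = 0.32597.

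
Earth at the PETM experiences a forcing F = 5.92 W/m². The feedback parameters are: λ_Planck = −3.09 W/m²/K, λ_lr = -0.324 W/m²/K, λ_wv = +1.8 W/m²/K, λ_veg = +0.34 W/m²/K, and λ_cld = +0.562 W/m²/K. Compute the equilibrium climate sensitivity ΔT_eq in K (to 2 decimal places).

Net feedback parameter λ = (−3.09) + (-0.324) + (+1.8) + (+0.34) + (+0.562) = -0.712 W/m²/K.
ΔT = −F/λ = −5.92/(-0.712) = 8.31 K.

8.31 K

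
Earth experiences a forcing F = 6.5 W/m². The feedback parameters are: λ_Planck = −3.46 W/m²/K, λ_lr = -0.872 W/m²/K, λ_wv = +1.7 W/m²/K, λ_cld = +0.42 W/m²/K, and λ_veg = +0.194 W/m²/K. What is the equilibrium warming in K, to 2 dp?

3.22 K

Net feedback parameter λ = (−3.46) + (-0.872) + (+1.7) + (+0.42) + (+0.194) = -2.018 W/m²/K.
ΔT = −F/λ = −6.5/(-2.018) = 3.22 K.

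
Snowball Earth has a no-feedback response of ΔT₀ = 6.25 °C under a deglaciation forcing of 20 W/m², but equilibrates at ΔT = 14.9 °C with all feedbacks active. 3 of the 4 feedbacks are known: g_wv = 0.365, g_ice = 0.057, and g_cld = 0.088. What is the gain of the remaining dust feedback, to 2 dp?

0.07

Amplification A = ΔT/ΔT₀ = 14.9/6.25 = 2.384.
Total gain g = 1 − 1/A = 1 − 1/2.384 = 0.5805.
Known gains sum to 0.365 + 0.057 + 0.088 = 0.51.
g_dust = 0.5805 − 0.51 = 0.07.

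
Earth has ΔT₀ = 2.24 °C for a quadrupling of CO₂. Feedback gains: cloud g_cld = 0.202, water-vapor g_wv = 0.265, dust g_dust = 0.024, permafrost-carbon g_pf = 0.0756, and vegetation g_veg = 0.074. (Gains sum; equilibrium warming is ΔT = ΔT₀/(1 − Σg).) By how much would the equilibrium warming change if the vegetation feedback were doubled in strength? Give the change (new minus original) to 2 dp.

1.62 °C

Original: g = 0.6406, ΔT = 2.24/(1−0.6406) = 6.2326 °C.
With doubled vegetation: g' = 0.7146, ΔT' = 2.24/(1−0.7146) = 7.8486 °C.
Change = 7.8486 − 6.2326 = 1.62 °C.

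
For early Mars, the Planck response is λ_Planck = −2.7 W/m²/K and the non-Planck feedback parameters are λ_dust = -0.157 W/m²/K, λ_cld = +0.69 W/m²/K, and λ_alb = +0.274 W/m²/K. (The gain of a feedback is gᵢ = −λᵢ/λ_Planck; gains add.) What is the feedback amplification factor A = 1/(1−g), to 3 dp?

1.426

Convert to gains: g_dust = -0.157/2.7 = -0.05815; g_cld = 0.69/2.7 = 0.2556; g_alb = 0.274/2.7 = 0.1015.
Total gain g = 0.29895.
A = 1/(1 − 0.29895) = 1.426.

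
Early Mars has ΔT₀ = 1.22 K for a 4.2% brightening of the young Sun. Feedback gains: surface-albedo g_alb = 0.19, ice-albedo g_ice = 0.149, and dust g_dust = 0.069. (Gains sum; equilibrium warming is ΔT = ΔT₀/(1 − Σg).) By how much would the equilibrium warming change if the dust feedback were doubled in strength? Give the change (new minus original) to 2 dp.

Original: g = 0.408, ΔT = 1.22/(1−0.408) = 2.0608 K.
With doubled dust: g' = 0.477, ΔT' = 1.22/(1−0.477) = 2.3327 K.
Change = 2.3327 − 2.0608 = 0.27 K.

0.27 K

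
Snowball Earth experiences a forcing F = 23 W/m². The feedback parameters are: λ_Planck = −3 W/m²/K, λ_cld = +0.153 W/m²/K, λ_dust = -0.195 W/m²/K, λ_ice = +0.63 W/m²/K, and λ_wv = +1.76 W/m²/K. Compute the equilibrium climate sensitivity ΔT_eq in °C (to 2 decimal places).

Net feedback parameter λ = (−3) + (+0.153) + (-0.195) + (+0.63) + (+1.76) = -0.652 W/m²/K.
ΔT = −F/λ = −23/(-0.652) = 35.28 °C.

35.28 °C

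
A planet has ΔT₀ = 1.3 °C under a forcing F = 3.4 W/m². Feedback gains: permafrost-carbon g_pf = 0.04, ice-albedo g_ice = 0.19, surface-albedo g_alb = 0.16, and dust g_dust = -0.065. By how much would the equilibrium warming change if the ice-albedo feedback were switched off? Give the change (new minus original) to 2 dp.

Original: g = 0.325, ΔT = 1.3/(1−0.325) = 1.9259 °C.
Without ice-albedo: g' = 0.135, ΔT' = 1.3/(1−0.135) = 1.5029 °C.
Change = 1.5029 − 1.9259 = -0.42 °C.

-0.42 °C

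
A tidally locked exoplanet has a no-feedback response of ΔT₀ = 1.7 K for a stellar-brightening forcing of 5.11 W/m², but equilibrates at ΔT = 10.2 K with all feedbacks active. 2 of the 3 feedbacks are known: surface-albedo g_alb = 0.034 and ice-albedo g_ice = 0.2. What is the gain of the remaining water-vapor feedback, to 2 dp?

0.60

Amplification A = ΔT/ΔT₀ = 10.2/1.7 = 6.
Total gain g = 1 − 1/A = 1 − 1/6 = 0.8333.
Known gains sum to 0.034 + 0.2 = 0.234.
g_wv = 0.8333 − 0.234 = 0.60.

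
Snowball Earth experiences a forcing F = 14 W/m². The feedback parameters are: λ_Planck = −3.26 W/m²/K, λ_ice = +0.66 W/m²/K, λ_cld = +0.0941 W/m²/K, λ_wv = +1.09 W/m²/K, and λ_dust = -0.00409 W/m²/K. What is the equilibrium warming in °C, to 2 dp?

9.86 °C

Net feedback parameter λ = (−3.26) + (+0.66) + (+0.0941) + (+1.09) + (-0.00409) = -1.41999 W/m²/K.
ΔT = −F/λ = −14/(-1.41999) = 9.86 °C.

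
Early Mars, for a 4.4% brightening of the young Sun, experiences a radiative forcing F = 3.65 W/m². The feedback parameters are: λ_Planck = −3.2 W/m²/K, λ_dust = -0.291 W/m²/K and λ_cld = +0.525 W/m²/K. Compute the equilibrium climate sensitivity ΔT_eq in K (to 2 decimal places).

Net feedback parameter λ = (−3.2) + (-0.291) + (+0.525) = -2.966 W/m²/K.
ΔT = −F/λ = −3.65/(-2.966) = 1.23 K.

1.23 K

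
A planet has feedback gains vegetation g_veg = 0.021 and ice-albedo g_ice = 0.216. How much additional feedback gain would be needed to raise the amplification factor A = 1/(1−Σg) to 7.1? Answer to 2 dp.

Current total gain = 0.237.
Target gain for A = 7.1: g* = 1 − 1/7.1 = 0.8592.
Additional gain needed = 0.8592 − 0.237 = 0.62.

0.62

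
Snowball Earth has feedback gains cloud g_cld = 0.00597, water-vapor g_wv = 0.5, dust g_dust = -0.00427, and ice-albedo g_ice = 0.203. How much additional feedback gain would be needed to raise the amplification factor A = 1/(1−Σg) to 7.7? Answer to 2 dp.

Current total gain = 0.7047.
Target gain for A = 7.7: g* = 1 − 1/7.7 = 0.8701.
Additional gain needed = 0.8701 − 0.7047 = 0.17.

0.17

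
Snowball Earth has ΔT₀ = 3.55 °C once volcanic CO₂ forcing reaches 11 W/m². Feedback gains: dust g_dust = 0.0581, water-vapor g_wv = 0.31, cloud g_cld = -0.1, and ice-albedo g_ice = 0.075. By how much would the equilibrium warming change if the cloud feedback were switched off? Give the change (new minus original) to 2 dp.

Original: g = 0.3431, ΔT = 3.55/(1−0.3431) = 5.4042 °C.
Without cloud: g' = 0.4431, ΔT' = 3.55/(1−0.4431) = 6.3746 °C.
Change = 6.3746 − 5.4042 = 0.97 °C.

0.97 °C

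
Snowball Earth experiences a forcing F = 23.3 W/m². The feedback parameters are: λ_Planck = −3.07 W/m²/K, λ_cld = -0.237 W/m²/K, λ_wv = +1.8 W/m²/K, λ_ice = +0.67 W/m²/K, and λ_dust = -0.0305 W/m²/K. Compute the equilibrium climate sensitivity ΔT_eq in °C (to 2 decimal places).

26.86 °C

Net feedback parameter λ = (−3.07) + (-0.237) + (+1.8) + (+0.67) + (-0.0305) = -0.8675 W/m²/K.
ΔT = −F/λ = −23.3/(-0.8675) = 26.86 °C.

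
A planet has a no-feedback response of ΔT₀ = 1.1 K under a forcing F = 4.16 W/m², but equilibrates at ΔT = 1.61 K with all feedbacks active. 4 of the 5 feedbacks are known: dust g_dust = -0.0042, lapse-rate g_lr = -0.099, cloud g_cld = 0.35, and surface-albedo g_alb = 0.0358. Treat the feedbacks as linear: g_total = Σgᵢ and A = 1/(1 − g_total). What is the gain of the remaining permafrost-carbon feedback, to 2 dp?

0.03

Amplification A = ΔT/ΔT₀ = 1.61/1.1 = 1.464.
Total gain g = 1 − 1/A = 1 − 1/1.464 = 0.3169.
Known gains sum to -0.0042 − 0.099 + 0.35 + 0.0358 = 0.2826.
g_pf = 0.3169 − 0.2826 = 0.03.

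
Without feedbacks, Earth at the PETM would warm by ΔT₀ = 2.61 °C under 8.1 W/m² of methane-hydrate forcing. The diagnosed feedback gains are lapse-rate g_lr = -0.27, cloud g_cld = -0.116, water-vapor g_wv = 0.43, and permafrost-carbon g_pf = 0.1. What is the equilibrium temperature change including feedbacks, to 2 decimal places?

3.05 °C

Total gain g = -0.27 − 0.116 + 0.43 + 0.1 = 0.144.
Amplification A = 1/(1 − 0.144) = 1.168.
ΔT = 2.61 × 1.168 = 3.05 °C.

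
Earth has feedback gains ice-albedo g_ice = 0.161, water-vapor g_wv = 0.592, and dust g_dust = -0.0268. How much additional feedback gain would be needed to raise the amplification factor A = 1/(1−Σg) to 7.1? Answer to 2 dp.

Current total gain = 0.7262.
Target gain for A = 7.1: g* = 1 − 1/7.1 = 0.8592.
Additional gain needed = 0.8592 − 0.7262 = 0.13.

0.13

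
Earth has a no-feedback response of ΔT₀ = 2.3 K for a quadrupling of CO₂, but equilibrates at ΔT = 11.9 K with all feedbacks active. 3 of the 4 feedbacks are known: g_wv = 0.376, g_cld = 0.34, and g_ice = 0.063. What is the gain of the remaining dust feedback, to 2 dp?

Amplification A = ΔT/ΔT₀ = 11.9/2.3 = 5.174.
Total gain g = 1 − 1/A = 1 − 1/5.174 = 0.8067.
Known gains sum to 0.376 + 0.34 + 0.063 = 0.779.
g_dust = 0.8067 − 0.779 = 0.03.

0.03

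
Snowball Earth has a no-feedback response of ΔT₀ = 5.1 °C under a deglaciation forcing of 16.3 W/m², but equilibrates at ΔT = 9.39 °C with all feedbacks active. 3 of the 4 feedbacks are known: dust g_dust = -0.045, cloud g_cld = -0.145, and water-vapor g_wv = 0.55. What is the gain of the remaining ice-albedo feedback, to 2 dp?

Amplification A = ΔT/ΔT₀ = 9.39/5.1 = 1.841.
Total gain g = 1 − 1/A = 1 − 1/1.841 = 0.4568.
Known gains sum to -0.045 − 0.145 + 0.55 = 0.36.
g_ice = 0.4568 − 0.36 = 0.10.

0.10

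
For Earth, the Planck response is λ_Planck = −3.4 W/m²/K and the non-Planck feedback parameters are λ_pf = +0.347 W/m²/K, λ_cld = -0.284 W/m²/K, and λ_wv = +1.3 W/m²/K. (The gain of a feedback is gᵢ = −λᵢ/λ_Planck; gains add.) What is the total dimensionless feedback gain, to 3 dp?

0.401

Convert to gains: g_pf = 0.347/3.4 = 0.1021; g_cld = -0.284/3.4 = -0.08353; g_wv = 1.3/3.4 = 0.3824.
Total gain g = 0.40097.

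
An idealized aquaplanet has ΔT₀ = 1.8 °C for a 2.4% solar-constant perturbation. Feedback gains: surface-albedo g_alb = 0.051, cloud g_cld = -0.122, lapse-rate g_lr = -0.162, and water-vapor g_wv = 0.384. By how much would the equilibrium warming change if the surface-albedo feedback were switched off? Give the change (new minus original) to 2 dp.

-0.12 °C

Original: g = 0.151, ΔT = 1.8/(1−0.151) = 2.1201 °C.
Without surface-albedo: g' = 0.1, ΔT' = 1.8/(1−0.1) = 2.0000 °C.
Change = 2.0000 − 2.1201 = -0.12 °C.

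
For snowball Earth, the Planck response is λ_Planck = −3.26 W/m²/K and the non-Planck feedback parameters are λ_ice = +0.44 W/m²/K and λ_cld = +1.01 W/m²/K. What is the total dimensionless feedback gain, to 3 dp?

Convert to gains: g_ice = 0.44/3.26 = 0.135; g_cld = 1.01/3.26 = 0.3098.
Total gain g = 0.4448.

0.445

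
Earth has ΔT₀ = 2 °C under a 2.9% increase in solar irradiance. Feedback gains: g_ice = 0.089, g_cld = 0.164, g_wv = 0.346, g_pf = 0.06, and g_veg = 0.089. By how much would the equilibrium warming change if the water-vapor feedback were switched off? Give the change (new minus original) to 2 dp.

Original: g = 0.748, ΔT = 2/(1−0.748) = 7.9365 °C.
Without water-vapor: g' = 0.402, ΔT' = 2/(1−0.402) = 3.3445 °C.
Change = 3.3445 − 7.9365 = -4.59 °C.

-4.59 °C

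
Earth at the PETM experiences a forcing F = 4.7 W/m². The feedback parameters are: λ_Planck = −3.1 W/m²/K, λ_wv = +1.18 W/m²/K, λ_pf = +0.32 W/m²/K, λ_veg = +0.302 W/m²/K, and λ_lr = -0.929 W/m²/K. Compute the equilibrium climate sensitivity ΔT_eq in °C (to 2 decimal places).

2.11 °C

Net feedback parameter λ = (−3.1) + (+1.18) + (+0.32) + (+0.302) + (-0.929) = -2.227 W/m²/K.
ΔT = −F/λ = −4.7/(-2.227) = 2.11 °C.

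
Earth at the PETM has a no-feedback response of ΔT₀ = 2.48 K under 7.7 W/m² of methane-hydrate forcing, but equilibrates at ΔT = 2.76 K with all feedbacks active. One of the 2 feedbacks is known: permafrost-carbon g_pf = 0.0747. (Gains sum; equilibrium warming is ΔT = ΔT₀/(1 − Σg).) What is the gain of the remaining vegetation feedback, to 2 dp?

Amplification A = ΔT/ΔT₀ = 2.76/2.48 = 1.113.
Total gain g = 1 − 1/A = 1 − 1/1.113 = 0.1015.
The known gain is 0.0747.
g_veg = 0.1015 − 0.0747 = 0.03.

0.03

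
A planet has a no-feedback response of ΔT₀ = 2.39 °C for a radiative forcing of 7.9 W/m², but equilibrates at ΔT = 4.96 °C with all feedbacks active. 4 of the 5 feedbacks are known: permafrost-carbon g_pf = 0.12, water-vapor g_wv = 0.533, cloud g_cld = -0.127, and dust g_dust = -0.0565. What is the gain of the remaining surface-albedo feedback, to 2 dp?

0.05

Amplification A = ΔT/ΔT₀ = 4.96/2.39 = 2.075.
Total gain g = 1 − 1/A = 1 − 1/2.075 = 0.5181.
Known gains sum to 0.12 + 0.533 − 0.127 − 0.0565 = 0.4695.
g_alb = 0.5181 − 0.4695 = 0.05.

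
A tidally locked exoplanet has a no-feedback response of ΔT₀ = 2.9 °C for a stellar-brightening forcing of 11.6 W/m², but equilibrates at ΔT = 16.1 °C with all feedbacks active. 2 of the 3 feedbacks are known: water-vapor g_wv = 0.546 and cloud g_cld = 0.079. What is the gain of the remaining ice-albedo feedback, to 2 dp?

0.19

Amplification A = ΔT/ΔT₀ = 16.1/2.9 = 5.552.
Total gain g = 1 − 1/A = 1 − 1/5.552 = 0.8199.
Known gains sum to 0.546 + 0.079 = 0.625.
g_ice = 0.8199 − 0.625 = 0.19.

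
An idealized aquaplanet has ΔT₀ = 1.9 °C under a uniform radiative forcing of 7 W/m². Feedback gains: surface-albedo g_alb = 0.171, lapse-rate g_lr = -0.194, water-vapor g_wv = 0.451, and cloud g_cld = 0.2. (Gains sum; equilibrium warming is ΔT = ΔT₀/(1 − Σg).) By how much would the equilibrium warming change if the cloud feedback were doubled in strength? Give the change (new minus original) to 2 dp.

Original: g = 0.628, ΔT = 1.9/(1−0.628) = 5.1075 °C.
With doubled cloud: g' = 0.828, ΔT' = 1.9/(1−0.828) = 11.0465 °C.
Change = 11.0465 − 5.1075 = 5.94 °C.

5.94 °C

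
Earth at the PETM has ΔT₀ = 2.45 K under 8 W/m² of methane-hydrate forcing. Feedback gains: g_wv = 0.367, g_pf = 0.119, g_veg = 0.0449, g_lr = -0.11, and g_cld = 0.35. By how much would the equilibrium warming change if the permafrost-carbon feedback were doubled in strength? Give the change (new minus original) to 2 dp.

Original: g = 0.7709, ΔT = 2.45/(1−0.7709) = 10.6940 K.
With doubled permafrost-carbon: g' = 0.8899, ΔT' = 2.45/(1−0.8899) = 22.2525 K.
Change = 22.2525 − 10.6940 = 11.56 K.

11.56 K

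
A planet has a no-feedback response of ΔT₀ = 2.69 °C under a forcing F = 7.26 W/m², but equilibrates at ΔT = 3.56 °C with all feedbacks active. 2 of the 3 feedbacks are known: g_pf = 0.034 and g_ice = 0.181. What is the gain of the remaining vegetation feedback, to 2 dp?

Amplification A = ΔT/ΔT₀ = 3.56/2.69 = 1.323.
Total gain g = 1 − 1/A = 1 − 1/1.323 = 0.2441.
Known gains sum to 0.034 + 0.181 = 0.215.
g_veg = 0.2441 − 0.215 = 0.03.

0.03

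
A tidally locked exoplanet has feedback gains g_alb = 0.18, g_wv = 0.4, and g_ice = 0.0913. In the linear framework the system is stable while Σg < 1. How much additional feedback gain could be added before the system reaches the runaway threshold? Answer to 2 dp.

Current total gain = 0.18 + 0.4 + 0.0913 = 0.6713.
Margin to runaway = 1 − 0.6713 = 0.33.

0.33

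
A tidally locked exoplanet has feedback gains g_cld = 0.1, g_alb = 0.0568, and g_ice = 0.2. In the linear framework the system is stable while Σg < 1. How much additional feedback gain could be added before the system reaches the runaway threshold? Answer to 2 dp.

Current total gain = 0.1 + 0.0568 + 0.2 = 0.3568.
Margin to runaway = 1 − 0.3568 = 0.64.

0.64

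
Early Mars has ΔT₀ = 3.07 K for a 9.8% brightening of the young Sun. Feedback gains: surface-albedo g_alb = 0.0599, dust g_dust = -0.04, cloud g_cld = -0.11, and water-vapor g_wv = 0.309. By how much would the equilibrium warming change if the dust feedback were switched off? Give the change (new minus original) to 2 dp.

0.21 K

Original: g = 0.2189, ΔT = 3.07/(1−0.2189) = 3.9304 K.
Without dust: g' = 0.2589, ΔT' = 3.07/(1−0.2589) = 4.1425 K.
Change = 4.1425 − 3.9304 = 0.21 K.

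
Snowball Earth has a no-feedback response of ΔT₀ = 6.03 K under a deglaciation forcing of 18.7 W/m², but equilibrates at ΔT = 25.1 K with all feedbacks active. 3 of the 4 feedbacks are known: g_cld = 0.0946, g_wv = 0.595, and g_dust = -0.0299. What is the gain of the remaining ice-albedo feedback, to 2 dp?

Amplification A = ΔT/ΔT₀ = 25.1/6.03 = 4.163.
Total gain g = 1 − 1/A = 1 − 1/4.163 = 0.7598.
Known gains sum to 0.0946 + 0.595 − 0.0299 = 0.6597.
g_ice = 0.7598 − 0.6597 = 0.10.

0.10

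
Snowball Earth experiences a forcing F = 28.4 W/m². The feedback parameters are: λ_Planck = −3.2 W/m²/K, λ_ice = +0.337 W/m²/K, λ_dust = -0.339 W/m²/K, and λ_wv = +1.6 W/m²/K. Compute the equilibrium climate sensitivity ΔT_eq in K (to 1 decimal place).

Net feedback parameter λ = (−3.2) + (+0.337) + (-0.339) + (+1.6) = -1.602 W/m²/K.
ΔT = −F/λ = −28.4/(-1.602) = 17.7 K.

17.7 K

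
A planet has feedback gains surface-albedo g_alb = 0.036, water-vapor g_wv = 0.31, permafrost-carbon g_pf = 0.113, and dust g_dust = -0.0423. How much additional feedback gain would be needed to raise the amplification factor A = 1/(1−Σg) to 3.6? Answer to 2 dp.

Current total gain = 0.4167.
Target gain for A = 3.6: g* = 1 − 1/3.6 = 0.7222.
Additional gain needed = 0.7222 − 0.4167 = 0.31.

0.31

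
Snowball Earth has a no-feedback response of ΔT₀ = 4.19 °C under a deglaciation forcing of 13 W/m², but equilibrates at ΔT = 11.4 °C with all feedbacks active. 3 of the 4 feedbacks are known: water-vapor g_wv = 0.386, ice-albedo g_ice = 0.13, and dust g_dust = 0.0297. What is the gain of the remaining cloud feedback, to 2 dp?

Amplification A = ΔT/ΔT₀ = 11.4/4.19 = 2.721.
Total gain g = 1 − 1/A = 1 − 1/2.721 = 0.6325.
Known gains sum to 0.386 + 0.13 + 0.0297 = 0.5457.
g_cld = 0.6325 − 0.5457 = 0.09.

0.09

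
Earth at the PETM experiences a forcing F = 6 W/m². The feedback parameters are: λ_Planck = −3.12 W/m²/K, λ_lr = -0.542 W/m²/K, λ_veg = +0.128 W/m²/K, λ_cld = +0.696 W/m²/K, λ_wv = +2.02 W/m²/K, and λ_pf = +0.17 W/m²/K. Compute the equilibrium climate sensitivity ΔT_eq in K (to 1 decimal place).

9.3 K

Net feedback parameter λ = (−3.12) + (-0.542) + (+0.128) + (+0.696) + (+2.02) + (+0.17) = -0.648 W/m²/K.
ΔT = −F/λ = −6/(-0.648) = 9.3 K.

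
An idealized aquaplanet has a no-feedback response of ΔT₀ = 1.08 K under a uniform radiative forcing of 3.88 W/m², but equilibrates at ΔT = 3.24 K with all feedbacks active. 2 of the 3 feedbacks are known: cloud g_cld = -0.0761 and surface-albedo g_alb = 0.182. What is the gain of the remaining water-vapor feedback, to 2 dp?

0.56

Amplification A = ΔT/ΔT₀ = 3.24/1.08 = 3.
Total gain g = 1 − 1/A = 1 − 1/3 = 0.6667.
Known gains sum to -0.0761 + 0.182 = 0.1059.
g_wv = 0.6667 − 0.1059 = 0.56.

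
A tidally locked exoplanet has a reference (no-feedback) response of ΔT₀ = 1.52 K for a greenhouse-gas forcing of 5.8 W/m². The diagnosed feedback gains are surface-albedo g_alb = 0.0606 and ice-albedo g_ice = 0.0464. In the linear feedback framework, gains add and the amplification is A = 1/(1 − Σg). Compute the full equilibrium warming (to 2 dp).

1.70 K

Total gain g = 0.0606 + 0.0464 = 0.107.
Amplification A = 1/(1 − 0.107) = 1.12.
ΔT = 1.52 × 1.12 = 1.70 K.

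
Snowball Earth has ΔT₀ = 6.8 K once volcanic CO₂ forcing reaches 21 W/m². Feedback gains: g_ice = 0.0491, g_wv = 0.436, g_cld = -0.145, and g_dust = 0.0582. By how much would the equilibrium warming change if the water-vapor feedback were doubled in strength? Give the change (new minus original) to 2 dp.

Original: g = 0.3983, ΔT = 6.8/(1−0.3983) = 11.3013 K.
With doubled water-vapor: g' = 0.8343, ΔT' = 6.8/(1−0.8343) = 41.0380 K.
Change = 41.0380 − 11.3013 = 29.74 K.

29.74 K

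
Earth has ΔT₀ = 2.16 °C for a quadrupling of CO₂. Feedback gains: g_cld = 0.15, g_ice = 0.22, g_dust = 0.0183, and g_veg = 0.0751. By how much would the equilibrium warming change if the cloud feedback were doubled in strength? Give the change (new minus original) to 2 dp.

1.56 °C

Original: g = 0.4634, ΔT = 2.16/(1−0.4634) = 4.0253 °C.
With doubled cloud: g' = 0.6134, ΔT' = 2.16/(1−0.6134) = 5.5872 °C.
Change = 5.5872 − 4.0253 = 1.56 °C.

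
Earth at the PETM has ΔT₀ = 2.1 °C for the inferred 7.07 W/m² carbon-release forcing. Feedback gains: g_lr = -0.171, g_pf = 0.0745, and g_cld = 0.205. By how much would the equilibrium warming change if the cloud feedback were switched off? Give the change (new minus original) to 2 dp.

Original: g = 0.1085, ΔT = 2.1/(1−0.1085) = 2.3556 °C.
Without cloud: g' = -0.0965, ΔT' = 2.1/(1+0.0965) = 1.9152 °C.
Change = 1.9152 − 2.3556 = -0.44 °C.

-0.44 °C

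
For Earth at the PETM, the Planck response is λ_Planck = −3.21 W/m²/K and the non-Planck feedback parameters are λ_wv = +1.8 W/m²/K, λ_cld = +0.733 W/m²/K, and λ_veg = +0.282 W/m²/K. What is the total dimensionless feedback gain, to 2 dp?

Convert to gains: g_wv = 1.8/3.21 = 0.5607; g_cld = 0.733/3.21 = 0.2283; g_veg = 0.282/3.21 = 0.08785.
Total gain g = 0.87685.

0.88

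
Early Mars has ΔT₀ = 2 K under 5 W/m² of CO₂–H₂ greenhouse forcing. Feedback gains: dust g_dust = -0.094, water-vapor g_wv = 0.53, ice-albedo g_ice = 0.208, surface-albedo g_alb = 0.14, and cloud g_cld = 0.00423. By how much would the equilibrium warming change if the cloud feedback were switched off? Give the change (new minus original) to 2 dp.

-0.18 K

Original: g = 0.78823, ΔT = 2/(1−0.78823) = 9.4442 K.
Without cloud: g' = 0.784, ΔT' = 2/(1−0.784) = 9.2593 K.
Change = 9.2593 − 9.4442 = -0.18 K.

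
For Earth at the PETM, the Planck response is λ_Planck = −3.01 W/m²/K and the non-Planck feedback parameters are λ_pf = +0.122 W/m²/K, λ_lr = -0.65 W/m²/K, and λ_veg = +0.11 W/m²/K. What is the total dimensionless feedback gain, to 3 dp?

-0.139

Convert to gains: g_pf = 0.122/3.01 = 0.04053; g_lr = -0.65/3.01 = -0.2159; g_veg = 0.11/3.01 = 0.03654.
Total gain g = -0.13883.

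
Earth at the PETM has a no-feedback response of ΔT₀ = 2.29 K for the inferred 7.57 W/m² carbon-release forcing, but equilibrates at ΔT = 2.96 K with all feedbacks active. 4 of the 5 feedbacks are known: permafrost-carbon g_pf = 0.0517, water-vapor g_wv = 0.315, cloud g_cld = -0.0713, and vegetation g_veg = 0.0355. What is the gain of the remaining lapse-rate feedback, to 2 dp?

-0.10

Amplification A = ΔT/ΔT₀ = 2.96/2.29 = 1.293.
Total gain g = 1 − 1/A = 1 − 1/1.293 = 0.2266.
Known gains sum to 0.0517 + 0.315 − 0.0713 + 0.0355 = 0.3309.
g_lr = 0.2266 − 0.3309 = -0.10.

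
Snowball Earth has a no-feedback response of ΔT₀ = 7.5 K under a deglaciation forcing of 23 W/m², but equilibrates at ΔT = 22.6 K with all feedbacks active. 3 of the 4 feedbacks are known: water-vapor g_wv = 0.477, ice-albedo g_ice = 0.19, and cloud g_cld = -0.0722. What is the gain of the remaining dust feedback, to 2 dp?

0.07

Amplification A = ΔT/ΔT₀ = 22.6/7.5 = 3.013.
Total gain g = 1 − 1/A = 1 − 1/3.013 = 0.6681.
Known gains sum to 0.477 + 0.19 − 0.0722 = 0.5948.
g_dust = 0.6681 − 0.5948 = 0.07.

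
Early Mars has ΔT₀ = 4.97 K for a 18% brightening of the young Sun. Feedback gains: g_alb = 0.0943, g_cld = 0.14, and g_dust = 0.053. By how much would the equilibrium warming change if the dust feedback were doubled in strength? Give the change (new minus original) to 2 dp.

0.56 K

Original: g = 0.2873, ΔT = 4.97/(1−0.2873) = 6.9735 K.
With doubled dust: g' = 0.3403, ΔT' = 4.97/(1−0.3403) = 7.5337 K.
Change = 7.5337 − 6.9735 = 0.56 K.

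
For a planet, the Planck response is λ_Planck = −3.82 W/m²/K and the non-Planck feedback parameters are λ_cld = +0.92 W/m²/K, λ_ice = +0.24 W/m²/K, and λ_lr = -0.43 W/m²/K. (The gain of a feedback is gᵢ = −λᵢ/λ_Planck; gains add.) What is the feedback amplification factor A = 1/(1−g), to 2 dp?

1.24

Convert to gains: g_cld = 0.92/3.82 = 0.2408; g_ice = 0.24/3.82 = 0.06283; g_lr = -0.43/3.82 = -0.1126.
Total gain g = 0.19103.
A = 1/(1 − 0.19103) = 1.24.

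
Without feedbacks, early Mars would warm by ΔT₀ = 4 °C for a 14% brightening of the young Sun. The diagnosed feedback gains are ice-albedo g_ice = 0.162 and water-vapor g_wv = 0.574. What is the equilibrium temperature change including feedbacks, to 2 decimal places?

Total gain g = 0.162 + 0.574 = 0.736.
Amplification A = 1/(1 − 0.736) = 3.788.
ΔT = 4 × 3.788 = 15.15 °C.

15.15 °C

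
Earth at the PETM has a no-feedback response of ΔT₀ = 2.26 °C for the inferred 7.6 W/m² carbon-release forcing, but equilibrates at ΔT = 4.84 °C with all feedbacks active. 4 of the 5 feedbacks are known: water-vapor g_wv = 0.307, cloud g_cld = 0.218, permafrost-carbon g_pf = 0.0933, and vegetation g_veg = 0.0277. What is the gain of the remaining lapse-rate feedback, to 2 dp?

-0.11

Amplification A = ΔT/ΔT₀ = 4.84/2.26 = 2.142.
Total gain g = 1 − 1/A = 1 − 1/2.142 = 0.5331.
Known gains sum to 0.307 + 0.218 + 0.0933 + 0.0277 = 0.646.
g_lr = 0.5331 − 0.646 = -0.11.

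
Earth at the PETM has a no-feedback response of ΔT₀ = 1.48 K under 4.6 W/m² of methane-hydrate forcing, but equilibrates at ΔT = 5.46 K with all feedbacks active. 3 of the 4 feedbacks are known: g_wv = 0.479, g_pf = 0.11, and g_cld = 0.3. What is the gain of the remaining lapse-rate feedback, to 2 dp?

Amplification A = ΔT/ΔT₀ = 5.46/1.48 = 3.689.
Total gain g = 1 − 1/A = 1 − 1/3.689 = 0.7289.
Known gains sum to 0.479 + 0.11 + 0.3 = 0.889.
g_lr = 0.7289 − 0.889 = -0.16.

-0.16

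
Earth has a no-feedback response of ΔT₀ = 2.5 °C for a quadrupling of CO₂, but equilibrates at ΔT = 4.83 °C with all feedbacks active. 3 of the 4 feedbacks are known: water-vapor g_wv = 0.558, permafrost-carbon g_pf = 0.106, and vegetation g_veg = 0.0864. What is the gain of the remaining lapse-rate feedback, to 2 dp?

-0.27

Amplification A = ΔT/ΔT₀ = 4.83/2.5 = 1.932.
Total gain g = 1 − 1/A = 1 − 1/1.932 = 0.4824.
Known gains sum to 0.558 + 0.106 + 0.0864 = 0.7504.
g_lr = 0.4824 − 0.7504 = -0.27.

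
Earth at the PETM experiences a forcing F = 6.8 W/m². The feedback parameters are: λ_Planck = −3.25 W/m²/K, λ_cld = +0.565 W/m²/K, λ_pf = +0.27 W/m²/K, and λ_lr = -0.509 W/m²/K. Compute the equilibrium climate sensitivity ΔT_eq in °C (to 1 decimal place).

2.3 °C

Net feedback parameter λ = (−3.25) + (+0.565) + (+0.27) + (-0.509) = -2.924 W/m²/K.
ΔT = −F/λ = −6.8/(-2.924) = 2.3 °C.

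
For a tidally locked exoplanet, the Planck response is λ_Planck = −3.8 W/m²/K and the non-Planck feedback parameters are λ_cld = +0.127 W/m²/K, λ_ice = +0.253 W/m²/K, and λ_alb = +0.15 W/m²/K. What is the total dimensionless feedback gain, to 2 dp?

Convert to gains: g_cld = 0.127/3.8 = 0.03342; g_ice = 0.253/3.8 = 0.06658; g_alb = 0.15/3.8 = 0.03947.
Total gain g = 0.13947.

0.14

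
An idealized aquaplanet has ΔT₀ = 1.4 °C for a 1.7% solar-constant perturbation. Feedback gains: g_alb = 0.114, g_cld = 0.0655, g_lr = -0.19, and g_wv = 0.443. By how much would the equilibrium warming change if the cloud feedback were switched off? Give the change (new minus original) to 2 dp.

Original: g = 0.4325, ΔT = 1.4/(1−0.4325) = 2.4670 °C.
Without cloud: g' = 0.367, ΔT' = 1.4/(1−0.367) = 2.2117 °C.
Change = 2.2117 − 2.4670 = -0.26 °C.

-0.26 °C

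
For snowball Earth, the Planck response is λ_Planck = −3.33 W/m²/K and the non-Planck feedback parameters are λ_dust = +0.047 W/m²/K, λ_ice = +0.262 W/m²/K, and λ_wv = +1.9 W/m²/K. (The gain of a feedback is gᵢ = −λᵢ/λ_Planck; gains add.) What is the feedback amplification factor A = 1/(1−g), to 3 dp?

2.971

Convert to gains: g_dust = 0.047/3.33 = 0.01411; g_ice = 0.262/3.33 = 0.07868; g_wv = 1.9/3.33 = 0.5706.
Total gain g = 0.66339.
A = 1/(1 − 0.66339) = 2.971.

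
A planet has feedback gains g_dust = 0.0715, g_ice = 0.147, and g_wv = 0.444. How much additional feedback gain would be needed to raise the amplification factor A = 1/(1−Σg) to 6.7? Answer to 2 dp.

0.19

Current total gain = 0.6625.
Target gain for A = 6.7: g* = 1 − 1/6.7 = 0.8507.
Additional gain needed = 0.8507 − 0.6625 = 0.19.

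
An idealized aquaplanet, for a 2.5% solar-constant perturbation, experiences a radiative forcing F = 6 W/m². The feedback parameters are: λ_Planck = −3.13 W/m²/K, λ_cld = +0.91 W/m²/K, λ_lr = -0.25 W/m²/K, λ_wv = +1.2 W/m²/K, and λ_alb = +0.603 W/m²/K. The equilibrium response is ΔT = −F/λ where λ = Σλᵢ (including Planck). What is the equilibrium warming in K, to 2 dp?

9.00 K

Net feedback parameter λ = (−3.13) + (+0.91) + (-0.25) + (+1.2) + (+0.603) = -0.667 W/m²/K.
ΔT = −F/λ = −6/(-0.667) = 9.00 K.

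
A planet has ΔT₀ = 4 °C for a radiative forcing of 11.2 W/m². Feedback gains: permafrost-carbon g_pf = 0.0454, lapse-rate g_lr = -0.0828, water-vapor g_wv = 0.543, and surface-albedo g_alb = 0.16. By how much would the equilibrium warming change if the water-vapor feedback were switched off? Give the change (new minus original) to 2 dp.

-7.40 °C

Original: g = 0.6656, ΔT = 4/(1−0.6656) = 11.9617 °C.
Without water-vapor: g' = 0.1226, ΔT' = 4/(1−0.1226) = 4.5589 °C.
Change = 4.5589 − 11.9617 = -7.40 °C.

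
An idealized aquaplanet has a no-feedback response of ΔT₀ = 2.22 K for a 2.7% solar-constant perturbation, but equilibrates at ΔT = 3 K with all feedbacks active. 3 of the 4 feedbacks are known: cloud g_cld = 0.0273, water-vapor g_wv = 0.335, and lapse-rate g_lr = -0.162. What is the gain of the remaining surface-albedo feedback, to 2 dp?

0.06

Amplification A = ΔT/ΔT₀ = 3/2.22 = 1.351.
Total gain g = 1 − 1/A = 1 − 1/1.351 = 0.2598.
Known gains sum to 0.0273 + 0.335 − 0.162 = 0.2003.
g_alb = 0.2598 − 0.2003 = 0.06.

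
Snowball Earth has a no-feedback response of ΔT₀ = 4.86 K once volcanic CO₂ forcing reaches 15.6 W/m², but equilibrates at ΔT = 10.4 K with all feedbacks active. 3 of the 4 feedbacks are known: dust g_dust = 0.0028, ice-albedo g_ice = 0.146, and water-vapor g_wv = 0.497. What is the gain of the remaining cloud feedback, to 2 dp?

-0.11

Amplification A = ΔT/ΔT₀ = 10.4/4.86 = 2.14.
Total gain g = 1 − 1/A = 1 − 1/2.14 = 0.5327.
Known gains sum to 0.0028 + 0.146 + 0.497 = 0.6458.
g_cld = 0.5327 − 0.6458 = -0.11.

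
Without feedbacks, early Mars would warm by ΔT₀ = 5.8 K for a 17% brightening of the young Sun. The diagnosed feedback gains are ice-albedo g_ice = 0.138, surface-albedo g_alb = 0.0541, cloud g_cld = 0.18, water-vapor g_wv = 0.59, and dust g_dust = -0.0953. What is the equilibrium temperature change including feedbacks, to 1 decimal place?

Total gain g = 0.138 + 0.0541 + 0.18 + 0.59 − 0.0953 = 0.8668.
Amplification A = 1/(1 − 0.8668) = 7.508.
ΔT = 5.8 × 7.508 = 43.5 K.

43.5 K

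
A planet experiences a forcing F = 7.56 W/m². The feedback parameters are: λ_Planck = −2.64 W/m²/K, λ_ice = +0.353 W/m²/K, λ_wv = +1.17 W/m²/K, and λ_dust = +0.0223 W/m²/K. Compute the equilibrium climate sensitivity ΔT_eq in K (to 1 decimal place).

6.9 K

Net feedback parameter λ = (−2.64) + (+0.353) + (+1.17) + (+0.0223) = -1.0947 W/m²/K.
ΔT = −F/λ = −7.56/(-1.0947) = 6.9 K.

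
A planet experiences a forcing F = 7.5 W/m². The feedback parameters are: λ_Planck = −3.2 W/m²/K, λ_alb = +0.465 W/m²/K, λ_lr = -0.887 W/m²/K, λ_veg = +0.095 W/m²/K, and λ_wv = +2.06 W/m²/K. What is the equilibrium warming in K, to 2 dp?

5.11 K

Net feedback parameter λ = (−3.2) + (+0.465) + (-0.887) + (+0.095) + (+2.06) = -1.467 W/m²/K.
ΔT = −F/λ = −7.5/(-1.467) = 5.11 K.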